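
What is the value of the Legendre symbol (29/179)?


p = 179 is prime, so compute (29/179) with the reciprocity algorithm (Jacobi-symbol steps: pull out 2s via (2/n), flip via reciprocity, reduce):
  reciprocity: (29/179) -> +(179/29)
  reduce: (5/29)
  reciprocity: (5/29) -> +(29/5)
  reduce: (4/5)
  pull out 2: (2/5) = -1  (since 5 mod 8 = 5)
  pull out 2: (2/5) = -1  (since 5 mod 8 = 5)
  (1/5) = 1
Product of signs = 1
(29/179) = 1

1


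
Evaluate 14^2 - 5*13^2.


x^2 - d*y^2
= 14^2 - 5*13^2
= 196 - 845
= -649

-649


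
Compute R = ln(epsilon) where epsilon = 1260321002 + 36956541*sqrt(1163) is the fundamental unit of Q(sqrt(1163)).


epsilon = 1260321002 + 36956541*sqrt(1163)
= 2.5206e+09
R = ln(2.5206e+09)
= 21.6478

21.6478


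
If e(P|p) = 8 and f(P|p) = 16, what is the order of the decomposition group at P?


|D_P| = e * f
= 8 * 16
= 128

128


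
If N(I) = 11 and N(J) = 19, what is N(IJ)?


N(IJ) = N(I) * N(J)
= 11 * 19
= 209

209


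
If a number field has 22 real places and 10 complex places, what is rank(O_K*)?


By Dirichlet's unit theorem:
rank = r1 + r2 - 1
= 22 + 10 - 1
= 31

31


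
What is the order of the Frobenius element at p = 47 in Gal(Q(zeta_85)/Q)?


The Frobenius at p in Gal(Q(zeta_n)/Q) = (Z/nZ)* is the class of p, so its order is ord_85(47), the smallest k >= 1 with 47^k = 1 mod 85.
n = 85 = 5 * 17, phi(85) = 64; the order divides phi(n).
Divisors of 64: 1, 2, 4, 8, 16, 32, 64
Repeated squaring mod 85: 47^1 = 47, 47^2 = 84, 47^4 = 1, 47^8 = 1, 47^16 = 1, 47^32 = 1, 47^64 = 1
Test divisors in increasing order:
  k=1: 47^1 = 47 mod 85
  k=2: 47^2 = 84 mod 85
  k=4: 47^4 = 1 mod 85  <- first divisor giving 1
Order = 4

4


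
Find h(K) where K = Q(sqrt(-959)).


K = Q(sqrt(-959)). d mod 4 = 1, so D = disc(K) = d = -959
h(K) equals the number of primitive reduced positive-definite forms (a, b, c) = a*x^2 + b*x*y + c*y^2 with b^2 - 4ac = D,
where reduced means |b| <= a <= c, with b >= 0 whenever |b| = a or a = c, and primitive means gcd(a, b, c) = 1.
Reduced forces 3a^2 <= |D| = 959, so 1 <= a <= 17; b must have the parity of D, and c = (b^2 - D)/(4a) must be an integer >= a.
Enumerate a = 1..17, b in [-a, a]:
  a=1: (1, 1, 240)  [1]
  a=2: (2, -1, 120), (2, 1, 120)  [2]
  a=3: (3, -1, 80), (3, 1, 80)  [2]
  a=4: (4, -1, 60), (4, 1, 60)  [2]
  a=5: (5, -1, 48), (5, 1, 48)  [2]
  a=6: (6, -5, 41), (6, -1, 40), (6, 1, 40), (6, 5, 41)  [4]
  a=7: (7, 7, 36)  [1]
  a=8: (8, -1, 30), (8, 1, 30)  [2]
  a=9: (9, -7, 28), (9, 7, 28)  [2]
  a=10: (10, -9, 26), (10, -1, 24), (10, 1, 24), (10, 9, 26)  [4]
  a=11: (11, -3, 22), (11, 3, 22)  [2]
  a=12: (12, -7, 21), (12, -1, 20), (12, 1, 20), (12, 7, 21)  [4]
  a=13: (13, -9, 20), (13, 9, 20)  [2]
  a=14: (14, -7, 18), (14, 7, 18)  [2]
  a=15: (15, -11, 18), (15, -1, 16), (15, 1, 16), (15, 11, 18)  [4]
  a=16..17: none
Total reduced forms: 1 + 2 + 2 + 2 + 2 + 4 + 1 + 2 + 2 + 4 + 2 + 4 + 2 + 2 + 4 = 36
h = 36

36


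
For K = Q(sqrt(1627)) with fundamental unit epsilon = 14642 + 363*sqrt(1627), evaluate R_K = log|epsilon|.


epsilon = 14642 + 363*sqrt(1627)
= 29284.0000
R = ln(29284.0000)
= 10.2848

10.2848


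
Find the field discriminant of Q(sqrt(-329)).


For K = Q(sqrt(d)) with d squarefree: disc(K) = d if d = 1 mod 4, and disc(K) = 4d if d = 2 or 3 mod 4.
Here d = -329, and d mod 4 = 3.
d = 3 mod 4, not 1 (O_K = Z[sqrt(d)]), so disc(K) = 4d = 4 * (-329) = -1316

-1316


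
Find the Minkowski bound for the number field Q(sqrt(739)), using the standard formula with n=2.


d = 739, d mod 4 = 3, so disc(K) = 4d = 2956; |disc(K)| = 2956
Real quadratic field, so n = 2, s = r2 = 0, r1 = 2
M = (n!/n^n) * (4/pi)^s * sqrt(|disc(K)|) = (2!/2^2) * (4/pi)^0 * sqrt(2956)
= 0.5 * 1.000000 * 54.369109
= 27.1846

27.1846


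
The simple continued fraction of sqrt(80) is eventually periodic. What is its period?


Run the CF algorithm for sqrt(80).
a_0 = floor(sqrt(80)) = 8; set m_0=0, q_0=1.
Recurrence: m' = q*a - m,  q' = (d - m'^2)/q,  a' = floor((a_0 + m')/q').
  step 1: m=8, q=16, a=1
  step 2: m=8, q=1, a=16
a_2 = 2*a_0 = 16, so the period closes here.
sqrt(80) = [8; 1, 16]
Period length = 2

2


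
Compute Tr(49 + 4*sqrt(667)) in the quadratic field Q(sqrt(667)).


Tr(a + b*sqrt(d)) = (a + b*sqrt(d)) + (a - b*sqrt(d)) = 2a
= 2 * (49)
= 98

98


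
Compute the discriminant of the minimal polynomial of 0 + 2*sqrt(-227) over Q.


The element 0 + 2*sqrt(-227) has minimal polynomial:
x^2 + 0*x + 908
Discriminant = (0)^2 - 4*(908)
= 0 - 3632
= -3632

-3632


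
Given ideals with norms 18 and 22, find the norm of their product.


N(IJ) = N(I) * N(J)
= 18 * 22
= 396

396


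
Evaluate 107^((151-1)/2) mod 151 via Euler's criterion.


p = 151 is prime and the exponent is (p-1)/2 = 75, so by Euler's criterion 107^75 = (107/151) = +1 or -1 mod 151.
Compute by square-and-multiply:
  75 = 64 + 8 + 2 + 1 (binary 1001011)
  Repeated squaring mod 151: 107^1 = 107, 107^2 = 124, 107^4 = 125, 107^8 = 72, 107^16 = 50, 107^32 = 84, 107^64 = 110
  107^75 = 107^64 * 107^8 * 107^2 * 107^1 = 110 * 72 * 124 * 107 mod 151
    110 * 72 = 7920 = 68 mod 151
    68 * 124 = 8432 = 127 mod 151
    127 * 107 = 13589 = 150 mod 151
  107^75 = 150 mod 151
Result 150 = p - 1 = -1 mod 151: 107 is a quadratic non-residue mod 151. As a residue in [0, p-1] the value is 150.
107^75 mod 151 = 150

150


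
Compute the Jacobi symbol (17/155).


Compute (17/155) via quadratic reciprocity:
  reciprocity: (17/155) -> +(155/17)
  reduce: (2/17)
  pull out 2: (2/17) = +1  (since 17 mod 8 = 1)
  (1/17) = 1
Product of signs = 1

1


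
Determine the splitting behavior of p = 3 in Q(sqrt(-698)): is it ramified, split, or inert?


K = Q(sqrt(-698)). Since d mod 4 = 2, disc(K) = -2792.
Check p | disc: -2792 mod 3 = 1.
p does not divide disc. Compute Legendre symbol (d/p):
1^((3-1)/2) mod 3 = 1
(d/p) = 1, so p splits: (p) = P*P' with e=1, f=1, g=2.
Therefore p is split.

split


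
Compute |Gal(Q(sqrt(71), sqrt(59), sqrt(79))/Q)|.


The 3 square roots of distinct primes are multiplicatively independent over Q,
so [K:Q] = 2^3 and Gal(K/Q) is isomorphic to (Z/2Z)^3.
|Gal| = 2^3 = 8

8


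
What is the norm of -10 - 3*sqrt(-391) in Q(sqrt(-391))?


N(a + b*sqrt(d)) = a^2 - d*b^2
= (-10)^2 - (-391)*(-3)^2
= 100 + 3519
= 3619

3619


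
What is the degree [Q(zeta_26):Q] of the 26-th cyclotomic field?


The degree equals Euler's totient phi(26).
26 = 2 * 13
phi(26) = 12

12


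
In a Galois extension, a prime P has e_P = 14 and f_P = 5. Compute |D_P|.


|D_P| = e * f
= 14 * 5
= 70

70


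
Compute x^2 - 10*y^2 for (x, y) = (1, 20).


x^2 - d*y^2
= 1^2 - 10*20^2
= 1 - 4000
= -3999

-3999


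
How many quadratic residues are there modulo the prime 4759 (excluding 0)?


For prime p, the number of non-zero quadratic residues is (p-1)/2.
= (4759-1)/2
= 2379

2379


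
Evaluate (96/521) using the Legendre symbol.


p = 521 is prime, so compute (96/521) with the reciprocity algorithm (Jacobi-symbol steps: pull out 2s via (2/n), flip via reciprocity, reduce):
  pull out 2: (2/521) = +1  (since 521 mod 8 = 1)
  pull out 2: (2/521) = +1  (since 521 mod 8 = 1)
  pull out 2: (2/521) = +1  (since 521 mod 8 = 1)
  pull out 2: (2/521) = +1  (since 521 mod 8 = 1)
  pull out 2: (2/521) = +1  (since 521 mod 8 = 1)
  reciprocity: (3/521) -> +(521/3)
  reduce: (2/3)
  pull out 2: (2/3) = -1  (since 3 mod 8 = 3)
  (1/3) = 1
Product of signs = -1
(96/521) = -1

-1


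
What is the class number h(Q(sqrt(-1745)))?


K = Q(sqrt(-1745)). d mod 4 = 3, so D = disc(K) = 4d = -6980
h(K) equals the number of primitive reduced positive-definite forms (a, b, c) = a*x^2 + b*x*y + c*y^2 with b^2 - 4ac = D,
where reduced means |b| <= a <= c, with b >= 0 whenever |b| = a or a = c, and primitive means gcd(a, b, c) = 1.
Reduced forces 3a^2 <= |D| = 6980, so 1 <= a <= 48; b must have the parity of D, and c = (b^2 - D)/(4a) must be an integer >= a.
Enumerate a = 1..48, b in [-a, a]:
  a=1: (1, 0, 1745)  [1]
  a=2: (2, 2, 873)  [1]
  a=3: (3, -2, 582), (3, 2, 582)  [2]
  a=4: none
  a=5: (5, 0, 349)  [1]
  a=6: (6, -2, 291), (6, 2, 291)  [2]
  a=7..8: none
  a=9: (9, -2, 194), (9, 2, 194)  [2]
  a=10: (10, 10, 177)  [1]
  a=11: (11, -4, 159), (11, 4, 159)  [2]
  a=12: none
  a=13: (13, -12, 137), (13, 12, 137)  [2]
  a=14: none
  a=15: (15, -10, 118), (15, 10, 118)  [2]
  a=16..17: none
  a=18: (18, -2, 97), (18, 2, 97)  [2]
  a=19..21: none
  a=22: (22, -18, 83), (22, 18, 83)  [2]
  a=23: (23, -14, 78), (23, 14, 78)  [2]
  a=24..25: none
  a=26: (26, -14, 69), (26, 14, 69)  [2]
  a=27: (27, -16, 67), (27, 16, 67)  [2]
  a=28: none
  a=29: (29, -26, 66), (29, 26, 66)  [2]
  a=30: (30, -10, 59), (30, 10, 59)  [2]
  a=31..32: none
  a=33: (33, -26, 58), (33, -4, 53), (33, 4, 53), (33, 26, 58)  [4]
  a=34..38: none
  a=39: (39, -38, 54), (39, -14, 46), (39, 14, 46), (39, 38, 54)  [4]
  a=40: none
  a=41: (41, -20, 45), (41, 20, 45)  [2]
  a=42..48: none
Total reduced forms: 1 + 1 + 2 + 1 + 2 + 2 + 1 + 2 + 2 + 2 + 2 + 2 + 2 + 2 + 2 + 2 + 2 + 4 + 4 + 2 = 40
h = 40

40


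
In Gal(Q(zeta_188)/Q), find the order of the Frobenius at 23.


The Frobenius at p in Gal(Q(zeta_n)/Q) = (Z/nZ)* is the class of p, so its order is ord_188(23), the smallest k >= 1 with 23^k = 1 mod 188.
n = 188 = 2^2 * 47, phi(188) = 92; the order divides phi(n).
Divisors of 92: 1, 2, 4, 23, 46, 92
Repeated squaring mod 188: 23^1 = 23, 23^2 = 153, 23^4 = 97, 23^8 = 9, 23^16 = 81, 23^32 = 169, 23^64 = 173
Test divisors in increasing order:
  k=1: 23^1 = 23 mod 188
  k=2: 23^2 = 153 mod 188
  k=4: 23^4 = 97 mod 188
  k=23: 23^23 = 81 * 97 * 153 * 23 = 187 mod 188
  k=46: 23^46 = 169 * 9 * 97 * 153 = 1 mod 188  <- first divisor giving 1
Order = 46

46


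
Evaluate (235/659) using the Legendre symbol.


p = 659 is prime, so compute (235/659) with the reciprocity algorithm (Jacobi-symbol steps: pull out 2s via (2/n), flip via reciprocity, reduce):
  reciprocity: (235/659) -> -(659/235)
  reduce: (189/235)
  reciprocity: (189/235) -> +(235/189)
  reduce: (46/189)
  pull out 2: (2/189) = -1  (since 189 mod 8 = 5)
  reciprocity: (23/189) -> +(189/23)
  reduce: (5/23)
  reciprocity: (5/23) -> +(23/5)
  reduce: (3/5)
  reciprocity: (3/5) -> +(5/3)
  reduce: (2/3)
  pull out 2: (2/3) = -1  (since 3 mod 8 = 3)
  (1/3) = 1
Product of signs = -1
(235/659) = -1

-1


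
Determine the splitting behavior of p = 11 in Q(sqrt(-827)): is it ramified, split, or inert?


K = Q(sqrt(-827)). Since d mod 4 = 1, disc(K) = -827.
Check p | disc: -827 mod 11 = 9.
p does not divide disc. Compute Legendre symbol (d/p):
9^((11-1)/2) mod 11 = 1
(d/p) = 1, so p splits: (p) = P*P' with e=1, f=1, g=2.
Therefore p is split.

split


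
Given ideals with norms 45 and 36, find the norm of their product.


N(IJ) = N(I) * N(J)
= 45 * 36
= 1620

1620


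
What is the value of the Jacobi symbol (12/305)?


Compute (12/305) via quadratic reciprocity:
  pull out 2: (2/305) = +1  (since 305 mod 8 = 1)
  pull out 2: (2/305) = +1  (since 305 mod 8 = 1)
  reciprocity: (3/305) -> +(305/3)
  reduce: (2/3)
  pull out 2: (2/3) = -1  (since 3 mod 8 = 3)
  (1/3) = 1
Product of signs = -1

-1


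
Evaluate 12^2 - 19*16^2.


x^2 - d*y^2
= 12^2 - 19*16^2
= 144 - 4864
= -4720

-4720


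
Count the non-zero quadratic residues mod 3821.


For prime p, the number of non-zero quadratic residues is (p-1)/2.
= (3821-1)/2
= 1910

1910


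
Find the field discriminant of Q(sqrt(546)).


For K = Q(sqrt(d)) with d squarefree: disc(K) = d if d = 1 mod 4, and disc(K) = 4d if d = 2 or 3 mod 4.
Here d = 546, and d mod 4 = 2.
d = 2 mod 4, not 1 (O_K = Z[sqrt(d)]), so disc(K) = 4d = 4 * (546) = 2184

2184


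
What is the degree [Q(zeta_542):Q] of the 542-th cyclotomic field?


The degree equals Euler's totient phi(542).
542 = 2 * 271
phi(542) = 270

270


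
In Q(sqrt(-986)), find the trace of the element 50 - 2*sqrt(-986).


Tr(a + b*sqrt(d)) = (a + b*sqrt(d)) + (a - b*sqrt(d)) = 2a
= 2 * (50)
= 100

100


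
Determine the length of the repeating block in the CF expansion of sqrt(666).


Run the CF algorithm for sqrt(666).
a_0 = floor(sqrt(666)) = 25; set m_0=0, q_0=1.
Recurrence: m' = q*a - m,  q' = (d - m'^2)/q,  a' = floor((a_0 + m')/q').
  step 1: m=25, q=41, a=1
  step 2: m=16, q=10, a=4
  step 3: m=24, q=9, a=5
  step 4: m=21, q=25, a=1
  step 5: m=4, q=26, a=1
  step 6: m=22, q=7, a=6
  step 7: m=20, q=38, a=1
  step 8: m=18, q=9, a=4
  step 9: m=18, q=38, a=1
  step 10: m=20, q=7, a=6
  step 11: m=22, q=26, a=1
  step 12: m=4, q=25, a=1
  step 13: m=21, q=9, a=5
  step 14: m=24, q=10, a=4
  step 15: m=16, q=41, a=1
  step 16: m=25, q=1, a=50
a_16 = 2*a_0 = 50, so the period closes here.
sqrt(666) = [25; 1, 4, 5, 1, 1, 6, 1, 4, 1, 6, 1, 1, 5, 4, 1, 50]
Period length = 16

16


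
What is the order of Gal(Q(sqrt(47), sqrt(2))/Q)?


The 2 square roots of distinct primes are multiplicatively independent over Q,
so [K:Q] = 2^2 and Gal(K/Q) is isomorphic to (Z/2Z)^2.
|Gal| = 2^2 = 4

4


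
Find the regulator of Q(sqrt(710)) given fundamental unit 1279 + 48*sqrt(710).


epsilon = 1279 + 48*sqrt(710)
= 2557.9996
R = ln(2557.9996)
= 7.8470

7.8470


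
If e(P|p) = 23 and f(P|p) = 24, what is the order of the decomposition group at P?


|D_P| = e * f
= 23 * 24
= 552

552


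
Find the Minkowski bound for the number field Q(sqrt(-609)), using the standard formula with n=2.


d = -609, d mod 4 = 3, so disc(K) = 4d = -2436; |disc(K)| = 2436
Imaginary quadratic field, so n = 2, s = r2 = 1, r1 = 0
M = (n!/n^n) * (4/pi)^s * sqrt(|disc(K)|) = (2!/2^2) * (4/pi)^1 * sqrt(2436)
= 0.5 * 1.273240 * 49.355851
= 31.4209

31.4209


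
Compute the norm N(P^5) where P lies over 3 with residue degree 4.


N(P^a) = p^(a*f)
= 3^(5*4)
= 3^20
= 3486784401

3486784401


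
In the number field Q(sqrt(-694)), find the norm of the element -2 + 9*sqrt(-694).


N(a + b*sqrt(d)) = a^2 - d*b^2
= (-2)^2 - (-694)*(9)^2
= 4 + 56214
= 56218

56218


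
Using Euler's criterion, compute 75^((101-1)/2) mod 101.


p = 101 is prime and the exponent is (p-1)/2 = 50, so by Euler's criterion 75^50 = (75/101) = +1 or -1 mod 101.
Compute by square-and-multiply:
  50 = 32 + 16 + 2 (binary 110010)
  Repeated squaring mod 101: 75^1 = 75, 75^2 = 70, 75^4 = 52, 75^8 = 78, 75^16 = 24, 75^32 = 71
  75^50 = 75^32 * 75^16 * 75^2 = 71 * 24 * 70 mod 101
    71 * 24 = 1704 = 88 mod 101
    88 * 70 = 6160 = 100 mod 101
  75^50 = 100 mod 101
Result 100 = p - 1 = -1 mod 101: 75 is a quadratic non-residue mod 101. As a residue in [0, p-1] the value is 100.
75^50 mod 101 = 100

100


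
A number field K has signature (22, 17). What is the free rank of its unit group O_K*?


By Dirichlet's unit theorem:
rank = r1 + r2 - 1
= 22 + 17 - 1
= 38

38


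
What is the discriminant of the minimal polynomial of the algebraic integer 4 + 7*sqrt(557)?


The element 4 + 7*sqrt(557) has minimal polynomial:
x^2 - 8*x - 27277
Discriminant = (-8)^2 - 4*(-27277)
= 64 + 109108
= 109172

109172


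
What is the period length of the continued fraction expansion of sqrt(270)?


Run the CF algorithm for sqrt(270).
a_0 = floor(sqrt(270)) = 16; set m_0=0, q_0=1.
Recurrence: m' = q*a - m,  q' = (d - m'^2)/q,  a' = floor((a_0 + m')/q').
  step 1: m=16, q=14, a=2
  step 2: m=12, q=9, a=3
  step 3: m=15, q=5, a=6
  step 4: m=15, q=9, a=3
  step 5: m=12, q=14, a=2
  step 6: m=16, q=1, a=32
a_6 = 2*a_0 = 32, so the period closes here.
sqrt(270) = [16; 2, 3, 6, 3, 2, 32]
Period length = 6

6


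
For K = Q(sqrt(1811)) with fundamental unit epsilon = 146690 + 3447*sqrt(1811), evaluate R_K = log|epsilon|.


epsilon = 146690 + 3447*sqrt(1811)
= 293380.0000
R = ln(293380.0000)
= 12.5892

12.5892


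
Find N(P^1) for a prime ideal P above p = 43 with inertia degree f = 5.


N(P^a) = p^(a*f)
= 43^(1*5)
= 43^5
= 147008443

147008443


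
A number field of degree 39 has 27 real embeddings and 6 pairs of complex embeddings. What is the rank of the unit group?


By Dirichlet's unit theorem:
rank = r1 + r2 - 1
= 27 + 6 - 1
= 32

32


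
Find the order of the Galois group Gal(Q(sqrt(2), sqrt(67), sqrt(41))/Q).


The 3 square roots of distinct primes are multiplicatively independent over Q,
so [K:Q] = 2^3 and Gal(K/Q) is isomorphic to (Z/2Z)^3.
|Gal| = 2^3 = 8

8


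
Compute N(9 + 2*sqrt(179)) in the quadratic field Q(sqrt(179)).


N(a + b*sqrt(d)) = a^2 - d*b^2
= (9)^2 - (179)*(2)^2
= 81 - 716
= -635

-635


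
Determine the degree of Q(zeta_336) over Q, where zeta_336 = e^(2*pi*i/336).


The degree equals Euler's totient phi(336).
336 = 2^4 * 3 * 7
phi(336) = 96

96


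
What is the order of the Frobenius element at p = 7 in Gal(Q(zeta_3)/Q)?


The Frobenius at p in Gal(Q(zeta_n)/Q) = (Z/nZ)* is the class of p, so its order is ord_3(7), the smallest k >= 1 with 7^k = 1 mod 3.
n = 3 = 3, phi(3) = 2; the order divides phi(n).
Divisors of 2: 1, 2
Repeated squaring mod 3: 7^1 = 1, 7^2 = 1
Test divisors in increasing order:
  k=1: 7^1 = 1 mod 3  <- first divisor giving 1
Order = 1

1


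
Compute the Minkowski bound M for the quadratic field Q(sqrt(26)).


d = 26, d mod 4 = 2, so disc(K) = 4d = 104; |disc(K)| = 104
Real quadratic field, so n = 2, s = r2 = 0, r1 = 2
M = (n!/n^n) * (4/pi)^s * sqrt(|disc(K)|) = (2!/2^2) * (4/pi)^0 * sqrt(104)
= 0.5 * 1.000000 * 10.198039
= 5.0990

5.0990


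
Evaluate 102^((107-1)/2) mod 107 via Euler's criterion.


p = 107 is prime and the exponent is (p-1)/2 = 53, so by Euler's criterion 102^53 = (102/107) = +1 or -1 mod 107.
Compute by square-and-multiply:
  53 = 32 + 16 + 4 + 1 (binary 110101)
  Repeated squaring mod 107: 102^1 = 102, 102^2 = 25, 102^4 = 90, 102^8 = 75, 102^16 = 61, 102^32 = 83
  102^53 = 102^32 * 102^16 * 102^4 * 102^1 = 83 * 61 * 90 * 102 mod 107
    83 * 61 = 5063 = 34 mod 107
    34 * 90 = 3060 = 64 mod 107
    64 * 102 = 6528 = 1 mod 107
  102^53 = 1 mod 107
Result 1: 102 is a quadratic residue mod 107.
102^53 mod 107 = 1

1


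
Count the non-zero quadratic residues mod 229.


For prime p, the number of non-zero quadratic residues is (p-1)/2.
= (229-1)/2
= 114

114


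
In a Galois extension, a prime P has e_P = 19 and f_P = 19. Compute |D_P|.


|D_P| = e * f
= 19 * 19
= 361

361


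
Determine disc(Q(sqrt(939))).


For K = Q(sqrt(d)) with d squarefree: disc(K) = d if d = 1 mod 4, and disc(K) = 4d if d = 2 or 3 mod 4.
Here d = 939, and d mod 4 = 3.
d = 3 mod 4, not 1 (O_K = Z[sqrt(d)]), so disc(K) = 4d = 4 * (939) = 3756

3756


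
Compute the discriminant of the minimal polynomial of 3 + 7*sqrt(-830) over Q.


The element 3 + 7*sqrt(-830) has minimal polynomial:
x^2 - 6*x + 40679
Discriminant = (-6)^2 - 4*(40679)
= 36 - 162716
= -162680

-162680


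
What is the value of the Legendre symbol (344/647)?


p = 647 is prime, so compute (344/647) with the reciprocity algorithm (Jacobi-symbol steps: pull out 2s via (2/n), flip via reciprocity, reduce):
  pull out 2: (2/647) = +1  (since 647 mod 8 = 7)
  pull out 2: (2/647) = +1  (since 647 mod 8 = 7)
  pull out 2: (2/647) = +1  (since 647 mod 8 = 7)
  reciprocity: (43/647) -> -(647/43)
  reduce: (2/43)
  pull out 2: (2/43) = -1  (since 43 mod 8 = 3)
  (1/43) = 1
Product of signs = 1
(344/647) = 1

1


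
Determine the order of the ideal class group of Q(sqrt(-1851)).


K = Q(sqrt(-1851)). d mod 4 = 1, so D = disc(K) = d = -1851
h(K) equals the number of primitive reduced positive-definite forms (a, b, c) = a*x^2 + b*x*y + c*y^2 with b^2 - 4ac = D,
where reduced means |b| <= a <= c, with b >= 0 whenever |b| = a or a = c, and primitive means gcd(a, b, c) = 1.
Reduced forces 3a^2 <= |D| = 1851, so 1 <= a <= 24; b must have the parity of D, and c = (b^2 - D)/(4a) must be an integer >= a.
Enumerate a = 1..24, b in [-a, a]:
  a=1: (1, 1, 463)  [1]
  a=2: none
  a=3: (3, 3, 155)  [1]
  a=4: none
  a=5: (5, -3, 93), (5, 3, 93)  [2]
  a=6: none
  a=7: (7, -5, 67), (7, 5, 67)  [2]
  a=8..14: none
  a=15: (15, -3, 31), (15, 3, 31)  [2]
  a=16: none
  a=17: (17, -11, 29), (17, 11, 29)  [2]
  a=18: none
  a=19: (19, -7, 25), (19, 7, 25)  [2]
  a=20: none
  a=21: (21, -9, 23), (21, 9, 23)  [2]
  a=22..24: none
Total reduced forms: 1 + 1 + 2 + 2 + 2 + 2 + 2 + 2 = 14
h = 14

14


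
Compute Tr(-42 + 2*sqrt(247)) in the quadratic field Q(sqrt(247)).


Tr(a + b*sqrt(d)) = (a + b*sqrt(d)) + (a - b*sqrt(d)) = 2a
= 2 * (-42)
= -84

-84


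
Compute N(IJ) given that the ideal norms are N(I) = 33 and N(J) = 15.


N(IJ) = N(I) * N(J)
= 33 * 15
= 495

495


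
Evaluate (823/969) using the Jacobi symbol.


Compute (823/969) via quadratic reciprocity:
  reciprocity: (823/969) -> +(969/823)
  reduce: (146/823)
  pull out 2: (2/823) = +1  (since 823 mod 8 = 7)
  reciprocity: (73/823) -> +(823/73)
  reduce: (20/73)
  pull out 2: (2/73) = +1  (since 73 mod 8 = 1)
  pull out 2: (2/73) = +1  (since 73 mod 8 = 1)
  reciprocity: (5/73) -> +(73/5)
  reduce: (3/5)
  reciprocity: (3/5) -> +(5/3)
  reduce: (2/3)
  pull out 2: (2/3) = -1  (since 3 mod 8 = 3)
  (1/3) = 1
Product of signs = -1

-1


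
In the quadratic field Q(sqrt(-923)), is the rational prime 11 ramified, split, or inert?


K = Q(sqrt(-923)). Since d mod 4 = 1, disc(K) = -923.
Check p | disc: -923 mod 11 = 1.
p does not divide disc. Compute Legendre symbol (d/p):
1^((11-1)/2) mod 11 = 1
(d/p) = 1, so p splits: (p) = P*P' with e=1, f=1, g=2.
Therefore p is split.

split


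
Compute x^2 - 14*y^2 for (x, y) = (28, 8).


x^2 - d*y^2
= 28^2 - 14*8^2
= 784 - 896
= -112

-112


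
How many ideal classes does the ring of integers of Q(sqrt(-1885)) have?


K = Q(sqrt(-1885)). d mod 4 = 3, so D = disc(K) = 4d = -7540
h(K) equals the number of primitive reduced positive-definite forms (a, b, c) = a*x^2 + b*x*y + c*y^2 with b^2 - 4ac = D,
where reduced means |b| <= a <= c, with b >= 0 whenever |b| = a or a = c, and primitive means gcd(a, b, c) = 1.
Reduced forces 3a^2 <= |D| = 7540, so 1 <= a <= 50; b must have the parity of D, and c = (b^2 - D)/(4a) must be an integer >= a.
Enumerate a = 1..50, b in [-a, a]:
  a=1: (1, 0, 1885)  [1]
  a=2: (2, 2, 943)  [1]
  a=3..4: none
  a=5: (5, 0, 377)  [1]
  a=6..9: none
  a=10: (10, 10, 191)  [1]
  a=11..12: none
  a=13: (13, 0, 145)  [1]
  a=14..16: none
  a=17: (17, -12, 113), (17, 12, 113)  [2]
  a=18..22: none
  a=23: (23, -2, 82), (23, 2, 82)  [2]
  a=24..25: none
  a=26: (26, 26, 79)  [1]
  a=27..28: none
  a=29: (29, 0, 65)  [1]
  a=30..33: none
  a=34: (34, -22, 59), (34, 22, 59)  [2]
  a=35..40: none
  a=41: (41, -2, 46), (41, 2, 46)  [2]
  a=42..46: none
  a=47: (47, 36, 47)  [1]
  a=48..50: none
Total reduced forms: 1 + 1 + 1 + 1 + 1 + 2 + 2 + 1 + 1 + 2 + 2 + 1 = 16
h = 16

16


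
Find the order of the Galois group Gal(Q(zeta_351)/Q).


|Gal(Q(zeta_351)/Q)| = phi(351)
= 216

216


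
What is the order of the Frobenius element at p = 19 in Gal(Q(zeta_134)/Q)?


The Frobenius at p in Gal(Q(zeta_n)/Q) = (Z/nZ)* is the class of p, so its order is ord_134(19), the smallest k >= 1 with 19^k = 1 mod 134.
n = 134 = 2 * 67, phi(134) = 66; the order divides phi(n).
Divisors of 66: 1, 2, 3, 6, 11, 22, 33, 66
Repeated squaring mod 134: 19^1 = 19, 19^2 = 93, 19^4 = 73, 19^8 = 103, 19^16 = 23, 19^32 = 127, 19^64 = 49
Test divisors in increasing order:
  k=1: 19^1 = 19 mod 134
  k=2: 19^2 = 93 mod 134
  k=3: 19^3 = 93 * 19 = 25 mod 134
  k=6: 19^6 = 73 * 93 = 89 mod 134
  k=11: 19^11 = 103 * 93 * 19 = 29 mod 134
  k=22: 19^22 = 23 * 73 * 93 = 37 mod 134
  k=33: 19^33 = 127 * 19 = 1 mod 134  <- first divisor giving 1
Order = 33

33


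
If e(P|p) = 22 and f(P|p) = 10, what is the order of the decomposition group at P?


|D_P| = e * f
= 22 * 10
= 220

220


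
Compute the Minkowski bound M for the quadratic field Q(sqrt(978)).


d = 978, d mod 4 = 2, so disc(K) = 4d = 3912; |disc(K)| = 3912
Real quadratic field, so n = 2, s = r2 = 0, r1 = 2
M = (n!/n^n) * (4/pi)^s * sqrt(|disc(K)|) = (2!/2^2) * (4/pi)^0 * sqrt(3912)
= 0.5 * 1.000000 * 62.545983
= 31.2730

31.2730


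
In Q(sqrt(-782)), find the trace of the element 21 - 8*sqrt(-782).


Tr(a + b*sqrt(d)) = (a + b*sqrt(d)) + (a - b*sqrt(d)) = 2a
= 2 * (21)
= 42

42


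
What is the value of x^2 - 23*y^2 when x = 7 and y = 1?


x^2 - d*y^2
= 7^2 - 23*1^2
= 49 - 23
= 26

26


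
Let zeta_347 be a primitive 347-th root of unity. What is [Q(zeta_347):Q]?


The degree equals Euler's totient phi(347).
347 = 347
phi(347) = 346

346


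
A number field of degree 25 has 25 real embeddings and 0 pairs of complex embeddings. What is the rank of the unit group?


By Dirichlet's unit theorem:
rank = r1 + r2 - 1
= 25 + 0 - 1
= 24

24


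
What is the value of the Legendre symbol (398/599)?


p = 599 is prime, so compute (398/599) with the reciprocity algorithm (Jacobi-symbol steps: pull out 2s via (2/n), flip via reciprocity, reduce):
  pull out 2: (2/599) = +1  (since 599 mod 8 = 7)
  reciprocity: (199/599) -> -(599/199)
  reduce: (2/199)
  pull out 2: (2/199) = +1  (since 199 mod 8 = 7)
  (1/199) = 1
Product of signs = -1
(398/599) = -1

-1


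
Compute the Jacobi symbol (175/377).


Compute (175/377) via quadratic reciprocity:
  reciprocity: (175/377) -> +(377/175)
  reduce: (27/175)
  reciprocity: (27/175) -> -(175/27)
  reduce: (13/27)
  reciprocity: (13/27) -> +(27/13)
  reduce: (1/13)
  (1/13) = 1
Product of signs = -1

-1


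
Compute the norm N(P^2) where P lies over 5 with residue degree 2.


N(P^a) = p^(a*f)
= 5^(2*2)
= 5^4
= 625

625


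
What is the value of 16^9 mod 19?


p = 19 is prime and the exponent is (p-1)/2 = 9, so by Euler's criterion 16^9 = (16/19) = +1 or -1 mod 19.
Compute by square-and-multiply:
  9 = 8 + 1 (binary 1001)
  Repeated squaring mod 19: 16^1 = 16, 16^2 = 9, 16^4 = 5, 16^8 = 6
  16^9 = 16^8 * 16^1 = 6 * 16 mod 19
    6 * 16 = 96 = 1 mod 19
  16^9 = 1 mod 19
Result 1: 16 is a quadratic residue mod 19.
16^9 mod 19 = 1

1


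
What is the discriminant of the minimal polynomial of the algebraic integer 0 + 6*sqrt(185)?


The element 0 + 6*sqrt(185) has minimal polynomial:
x^2 + 0*x - 6660
Discriminant = (0)^2 - 4*(-6660)
= 0 + 26640
= 26640

26640


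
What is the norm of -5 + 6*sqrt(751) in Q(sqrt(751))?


N(a + b*sqrt(d)) = a^2 - d*b^2
= (-5)^2 - (751)*(6)^2
= 25 - 27036
= -27011

-27011


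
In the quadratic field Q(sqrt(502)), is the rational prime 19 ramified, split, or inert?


K = Q(sqrt(502)). Since d mod 4 = 2, disc(K) = 2008.
Check p | disc: 2008 mod 19 = 13.
p does not divide disc. Compute Legendre symbol (d/p):
8^((19-1)/2) mod 19 = -1
(d/p) = -1, so p is inert: (p) stays prime with e=1, f=2, g=1.
Therefore p is inert.

inert


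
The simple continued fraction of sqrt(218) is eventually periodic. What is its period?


Run the CF algorithm for sqrt(218).
a_0 = floor(sqrt(218)) = 14; set m_0=0, q_0=1.
Recurrence: m' = q*a - m,  q' = (d - m'^2)/q,  a' = floor((a_0 + m')/q').
  step 1: m=14, q=22, a=1
  step 2: m=8, q=7, a=3
  step 3: m=13, q=7, a=3
  step 4: m=8, q=22, a=1
  step 5: m=14, q=1, a=28
a_5 = 2*a_0 = 28, so the period closes here.
sqrt(218) = [14; 1, 3, 3, 1, 28]
Period length = 5

5


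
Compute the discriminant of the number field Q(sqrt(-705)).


For K = Q(sqrt(d)) with d squarefree: disc(K) = d if d = 1 mod 4, and disc(K) = 4d if d = 2 or 3 mod 4.
Here d = -705, and d mod 4 = 3.
d = 3 mod 4, not 1 (O_K = Z[sqrt(d)]), so disc(K) = 4d = 4 * (-705) = -2820

-2820


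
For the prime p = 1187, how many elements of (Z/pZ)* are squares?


For prime p, the number of non-zero quadratic residues is (p-1)/2.
= (1187-1)/2
= 593

593


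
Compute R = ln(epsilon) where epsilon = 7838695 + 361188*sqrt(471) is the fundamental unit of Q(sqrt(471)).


epsilon = 7838695 + 361188*sqrt(471)
= 1.5677e+07
R = ln(1.5677e+07)
= 16.5677

16.5677


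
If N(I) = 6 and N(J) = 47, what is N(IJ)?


N(IJ) = N(I) * N(J)
= 6 * 47
= 282

282


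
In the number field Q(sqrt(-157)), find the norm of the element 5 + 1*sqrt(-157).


N(a + b*sqrt(d)) = a^2 - d*b^2
= (5)^2 - (-157)*(1)^2
= 25 + 157
= 182

182


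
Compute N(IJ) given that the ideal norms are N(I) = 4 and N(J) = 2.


N(IJ) = N(I) * N(J)
= 4 * 2
= 8

8


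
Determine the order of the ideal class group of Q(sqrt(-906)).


K = Q(sqrt(-906)). d mod 4 = 2, so D = disc(K) = 4d = -3624
h(K) equals the number of primitive reduced positive-definite forms (a, b, c) = a*x^2 + b*x*y + c*y^2 with b^2 - 4ac = D,
where reduced means |b| <= a <= c, with b >= 0 whenever |b| = a or a = c, and primitive means gcd(a, b, c) = 1.
Reduced forces 3a^2 <= |D| = 3624, so 1 <= a <= 34; b must have the parity of D, and c = (b^2 - D)/(4a) must be an integer >= a.
Enumerate a = 1..34, b in [-a, a]:
  a=1: (1, 0, 906)  [1]
  a=2: (2, 0, 453)  [1]
  a=3: (3, 0, 302)  [1]
  a=4: none
  a=5: (5, -4, 182), (5, 4, 182)  [2]
  a=6: (6, 0, 151)  [1]
  a=7: (7, -4, 130), (7, 4, 130)  [2]
  a=8..9: none
  a=10: (10, -4, 91), (10, 4, 91)  [2]
  a=11..12: none
  a=13: (13, -4, 70), (13, 4, 70)  [2]
  a=14: (14, -4, 65), (14, 4, 65)  [2]
  a=15: (15, -6, 61), (15, 6, 61)  [2]
  a=16..18: none
  a=19: (19, -10, 49), (19, 10, 49)  [2]
  a=20: none
  a=21: (21, -18, 47), (21, 18, 47)  [2]
  a=22..24: none
  a=25: (25, -24, 42), (25, 24, 42)  [2]
  a=26: (26, -4, 35), (26, 4, 35)  [2]
  a=27..28: none
  a=29: (29, -28, 38), (29, 28, 38)  [2]
  a=30: (30, -24, 35), (30, 24, 35)  [2]
  a=31..34: none
Total reduced forms: 1 + 1 + 1 + 2 + 1 + 2 + 2 + 2 + 2 + 2 + 2 + 2 + 2 + 2 + 2 + 2 = 28
h = 28

28


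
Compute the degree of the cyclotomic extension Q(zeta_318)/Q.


The degree equals Euler's totient phi(318).
318 = 2 * 3 * 53
phi(318) = 104

104


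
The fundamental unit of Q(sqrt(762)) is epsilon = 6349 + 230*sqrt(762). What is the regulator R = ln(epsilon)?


epsilon = 6349 + 230*sqrt(762)
= 12697.9999
R = ln(12697.9999)
= 9.4492

9.4492


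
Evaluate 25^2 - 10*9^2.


x^2 - d*y^2
= 25^2 - 10*9^2
= 625 - 810
= -185

-185


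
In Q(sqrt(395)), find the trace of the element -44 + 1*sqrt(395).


Tr(a + b*sqrt(d)) = (a + b*sqrt(d)) + (a - b*sqrt(d)) = 2a
= 2 * (-44)
= -88

-88


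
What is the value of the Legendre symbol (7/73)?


p = 73 is prime, so compute (7/73) with the reciprocity algorithm (Jacobi-symbol steps: pull out 2s via (2/n), flip via reciprocity, reduce):
  reciprocity: (7/73) -> +(73/7)
  reduce: (3/7)
  reciprocity: (3/7) -> -(7/3)
  reduce: (1/3)
  (1/3) = 1
Product of signs = -1
(7/73) = -1

-1


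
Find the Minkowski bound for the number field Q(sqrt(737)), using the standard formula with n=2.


d = 737, d mod 4 = 1, so disc(K) = d = 737; |disc(K)| = 737
Real quadratic field, so n = 2, s = r2 = 0, r1 = 2
M = (n!/n^n) * (4/pi)^s * sqrt(|disc(K)|) = (2!/2^2) * (4/pi)^0 * sqrt(737)
= 0.5 * 1.000000 * 27.147744
= 13.5739

13.5739


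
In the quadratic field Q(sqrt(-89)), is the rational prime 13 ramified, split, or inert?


K = Q(sqrt(-89)). Since d mod 4 = 3, disc(K) = -356.
Check p | disc: -356 mod 13 = 8.
p does not divide disc. Compute Legendre symbol (d/p):
2^((13-1)/2) mod 13 = -1
(d/p) = -1, so p is inert: (p) stays prime with e=1, f=2, g=1.
Therefore p is inert.

inert


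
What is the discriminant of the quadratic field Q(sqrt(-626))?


For K = Q(sqrt(d)) with d squarefree: disc(K) = d if d = 1 mod 4, and disc(K) = 4d if d = 2 or 3 mod 4.
Here d = -626, and d mod 4 = 2.
d = 2 mod 4, not 1 (O_K = Z[sqrt(d)]), so disc(K) = 4d = 4 * (-626) = -2504

-2504


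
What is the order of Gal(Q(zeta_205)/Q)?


|Gal(Q(zeta_205)/Q)| = phi(205)
= 160

160


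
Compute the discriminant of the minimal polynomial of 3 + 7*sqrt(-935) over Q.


The element 3 + 7*sqrt(-935) has minimal polynomial:
x^2 - 6*x + 45824
Discriminant = (-6)^2 - 4*(45824)
= 36 - 183296
= -183260

-183260


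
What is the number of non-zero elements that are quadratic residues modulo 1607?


For prime p, the number of non-zero quadratic residues is (p-1)/2.
= (1607-1)/2
= 803

803


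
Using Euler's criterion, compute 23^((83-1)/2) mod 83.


p = 83 is prime and the exponent is (p-1)/2 = 41, so by Euler's criterion 23^41 = (23/83) = +1 or -1 mod 83.
Compute by square-and-multiply:
  41 = 32 + 8 + 1 (binary 101001)
  Repeated squaring mod 83: 23^1 = 23, 23^2 = 31, 23^4 = 48, 23^8 = 63, 23^16 = 68, 23^32 = 59
  23^41 = 23^32 * 23^8 * 23^1 = 59 * 63 * 23 mod 83
    59 * 63 = 3717 = 65 mod 83
    65 * 23 = 1495 = 1 mod 83
  23^41 = 1 mod 83
Result 1: 23 is a quadratic residue mod 83.
23^41 mod 83 = 1

1


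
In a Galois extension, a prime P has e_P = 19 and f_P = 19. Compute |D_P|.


|D_P| = e * f
= 19 * 19
= 361

361


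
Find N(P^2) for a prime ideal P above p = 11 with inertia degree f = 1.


N(P^a) = p^(a*f)
= 11^(2*1)
= 11^2
= 121

121


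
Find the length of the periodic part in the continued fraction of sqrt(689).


Run the CF algorithm for sqrt(689).
a_0 = floor(sqrt(689)) = 26; set m_0=0, q_0=1.
Recurrence: m' = q*a - m,  q' = (d - m'^2)/q,  a' = floor((a_0 + m')/q').
  step 1: m=26, q=13, a=4
  step 2: m=26, q=1, a=52
a_2 = 2*a_0 = 52, so the period closes here.
sqrt(689) = [26; 4, 52]
Period length = 2

2


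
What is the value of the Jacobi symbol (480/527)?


Compute (480/527) via quadratic reciprocity:
  pull out 2: (2/527) = +1  (since 527 mod 8 = 7)
  pull out 2: (2/527) = +1  (since 527 mod 8 = 7)
  pull out 2: (2/527) = +1  (since 527 mod 8 = 7)
  pull out 2: (2/527) = +1  (since 527 mod 8 = 7)
  pull out 2: (2/527) = +1  (since 527 mod 8 = 7)
  reciprocity: (15/527) -> -(527/15)
  reduce: (2/15)
  pull out 2: (2/15) = +1  (since 15 mod 8 = 7)
  (1/15) = 1
Product of signs = -1

-1


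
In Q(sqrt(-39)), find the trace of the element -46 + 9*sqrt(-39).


Tr(a + b*sqrt(d)) = (a + b*sqrt(d)) + (a - b*sqrt(d)) = 2a
= 2 * (-46)
= -92

-92


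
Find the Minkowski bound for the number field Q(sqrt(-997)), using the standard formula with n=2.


d = -997, d mod 4 = 3, so disc(K) = 4d = -3988; |disc(K)| = 3988
Imaginary quadratic field, so n = 2, s = r2 = 1, r1 = 0
M = (n!/n^n) * (4/pi)^s * sqrt(|disc(K)|) = (2!/2^2) * (4/pi)^1 * sqrt(3988)
= 0.5 * 1.273240 * 63.150614
= 40.2029

40.2029


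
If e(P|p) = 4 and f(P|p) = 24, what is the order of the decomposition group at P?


|D_P| = e * f
= 4 * 24
= 96

96


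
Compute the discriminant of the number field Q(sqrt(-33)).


For K = Q(sqrt(d)) with d squarefree: disc(K) = d if d = 1 mod 4, and disc(K) = 4d if d = 2 or 3 mod 4.
Here d = -33, and d mod 4 = 3.
d = 3 mod 4, not 1 (O_K = Z[sqrt(d)]), so disc(K) = 4d = 4 * (-33) = -132

-132


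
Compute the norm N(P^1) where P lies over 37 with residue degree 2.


N(P^a) = p^(a*f)
= 37^(1*2)
= 37^2
= 1369

1369


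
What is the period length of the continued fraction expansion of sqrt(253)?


Run the CF algorithm for sqrt(253).
a_0 = floor(sqrt(253)) = 15; set m_0=0, q_0=1.
Recurrence: m' = q*a - m,  q' = (d - m'^2)/q,  a' = floor((a_0 + m')/q').
  step 1: m=15, q=28, a=1
  step 2: m=13, q=3, a=9
  step 3: m=14, q=19, a=1
  step 4: m=5, q=12, a=1
  step 5: m=7, q=17, a=1
  step 6: m=10, q=9, a=2
  step 7: m=8, q=21, a=1
  step 8: m=13, q=4, a=7
  step 9: m=15, q=7, a=4
  step 10: m=13, q=12, a=2
  step 11: m=11, q=11, a=2
  step 12: m=11, q=12, a=2
  step 13: m=13, q=7, a=4
  step 14: m=15, q=4, a=7
  step 15: m=13, q=21, a=1
  step 16: m=8, q=9, a=2
  step 17: m=10, q=17, a=1
  step 18: m=7, q=12, a=1
  step 19: m=5, q=19, a=1
  step 20: m=14, q=3, a=9
  step 21: m=13, q=28, a=1
  step 22: m=15, q=1, a=30
a_22 = 2*a_0 = 30, so the period closes here.
sqrt(253) = [15; 1, 9, 1, 1, 1, 2, 1, 7, 4, 2, 2, 2, 4, 7, 1, 2, 1, 1, 1, 9, 1, 30]
Period length = 22

22


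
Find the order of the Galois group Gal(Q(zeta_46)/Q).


|Gal(Q(zeta_46)/Q)| = phi(46)
= 22

22


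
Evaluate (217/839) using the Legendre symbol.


p = 839 is prime, so compute (217/839) with the reciprocity algorithm (Jacobi-symbol steps: pull out 2s via (2/n), flip via reciprocity, reduce):
  reciprocity: (217/839) -> +(839/217)
  reduce: (188/217)
  pull out 2: (2/217) = +1  (since 217 mod 8 = 1)
  pull out 2: (2/217) = +1  (since 217 mod 8 = 1)
  reciprocity: (47/217) -> +(217/47)
  reduce: (29/47)
  reciprocity: (29/47) -> +(47/29)
  reduce: (18/29)
  pull out 2: (2/29) = -1  (since 29 mod 8 = 5)
  reciprocity: (9/29) -> +(29/9)
  reduce: (2/9)
  pull out 2: (2/9) = +1  (since 9 mod 8 = 1)
  (1/9) = 1
Product of signs = -1
(217/839) = -1

-1


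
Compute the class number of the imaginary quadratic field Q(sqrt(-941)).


K = Q(sqrt(-941)). d mod 4 = 3, so D = disc(K) = 4d = -3764
h(K) equals the number of primitive reduced positive-definite forms (a, b, c) = a*x^2 + b*x*y + c*y^2 with b^2 - 4ac = D,
where reduced means |b| <= a <= c, with b >= 0 whenever |b| = a or a = c, and primitive means gcd(a, b, c) = 1.
Reduced forces 3a^2 <= |D| = 3764, so 1 <= a <= 35; b must have the parity of D, and c = (b^2 - D)/(4a) must be an integer >= a.
Enumerate a = 1..35, b in [-a, a]:
  a=1: (1, 0, 941)  [1]
  a=2: (2, 2, 471)  [1]
  a=3: (3, -2, 314), (3, 2, 314)  [2]
  a=4: none
  a=5: (5, -4, 189), (5, 4, 189)  [2]
  a=6: (6, -2, 157), (6, 2, 157)  [2]
  a=7: (7, -4, 135), (7, 4, 135)  [2]
  a=8: none
  a=9: (9, -4, 105), (9, 4, 105)  [2]
  a=10: (10, -6, 95), (10, 6, 95)  [2]
  a=11: (11, -8, 87), (11, 8, 87)  [2]
  a=12..13: none
  a=14: (14, -10, 69), (14, 10, 69)  [2]
  a=15: (15, -14, 66), (15, -4, 63), (15, 4, 63), (15, 14, 66)  [4]
  a=16..17: none
  a=18: (18, -14, 55), (18, 14, 55)  [2]
  a=19: (19, -6, 50), (19, 6, 50)  [2]
  a=20: none
  a=21: (21, -10, 46), (21, -4, 45), (21, 4, 45), (21, 10, 46)  [4]
  a=22: (22, -14, 45), (22, 14, 45)  [2]
  a=23: (23, -10, 42), (23, 10, 42)  [2]
  a=24: none
  a=25: (25, -6, 38), (25, 6, 38)  [2]
  a=26: none
  a=27: (27, -4, 35), (27, 4, 35)  [2]
  a=28: none
  a=29: (29, -8, 33), (29, 8, 33)  [2]
  a=30: (30, -26, 37), (30, -14, 33), (30, 14, 33), (30, 26, 37)  [4]
  a=31: (31, -24, 35), (31, 24, 35)  [2]
  a=32..35: none
Total reduced forms: 1 + 1 + 2 + 2 + 2 + 2 + 2 + 2 + 2 + 2 + 4 + 2 + 2 + 4 + 2 + 2 + 2 + 2 + 2 + 4 + 2 = 46
h = 46

46


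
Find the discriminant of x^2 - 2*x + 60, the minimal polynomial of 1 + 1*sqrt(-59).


The element 1 + 1*sqrt(-59) has minimal polynomial:
x^2 - 2*x + 60
Discriminant = (-2)^2 - 4*(60)
= 4 - 240
= -236

-236


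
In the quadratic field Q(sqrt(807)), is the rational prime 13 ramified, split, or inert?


K = Q(sqrt(807)). Since d mod 4 = 3, disc(K) = 3228.
Check p | disc: 3228 mod 13 = 4.
p does not divide disc. Compute Legendre symbol (d/p):
1^((13-1)/2) mod 13 = 1
(d/p) = 1, so p splits: (p) = P*P' with e=1, f=1, g=2.
Therefore p is split.

split


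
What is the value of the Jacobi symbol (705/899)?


Compute (705/899) via quadratic reciprocity:
  reciprocity: (705/899) -> +(899/705)
  reduce: (194/705)
  pull out 2: (2/705) = +1  (since 705 mod 8 = 1)
  reciprocity: (97/705) -> +(705/97)
  reduce: (26/97)
  pull out 2: (2/97) = +1  (since 97 mod 8 = 1)
  reciprocity: (13/97) -> +(97/13)
  reduce: (6/13)
  pull out 2: (2/13) = -1  (since 13 mod 8 = 5)
  reciprocity: (3/13) -> +(13/3)
  reduce: (1/3)
  (1/3) = 1
Product of signs = -1

-1


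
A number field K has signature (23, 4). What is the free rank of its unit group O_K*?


By Dirichlet's unit theorem:
rank = r1 + r2 - 1
= 23 + 4 - 1
= 26

26


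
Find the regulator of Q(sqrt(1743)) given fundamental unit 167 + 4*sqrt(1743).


epsilon = 167 + 4*sqrt(1743)
= 333.9970
R = ln(333.9970)
= 5.8111

5.8111


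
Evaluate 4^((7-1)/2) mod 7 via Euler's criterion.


p = 7 is prime and the exponent is (p-1)/2 = 3, so by Euler's criterion 4^3 = (4/7) = +1 or -1 mod 7.
Compute by square-and-multiply:
  3 = 2 + 1 (binary 11)
  Repeated squaring mod 7: 4^1 = 4, 4^2 = 2
  4^3 = 4^2 * 4^1 = 2 * 4 mod 7
    2 * 4 = 8 = 1 mod 7
  4^3 = 1 mod 7
Result 1: 4 is a quadratic residue mod 7.
4^3 mod 7 = 1

1
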